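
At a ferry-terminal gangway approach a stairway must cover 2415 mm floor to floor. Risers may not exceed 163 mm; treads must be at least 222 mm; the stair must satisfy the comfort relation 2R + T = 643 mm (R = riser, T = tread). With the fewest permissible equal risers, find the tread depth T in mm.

⌈2415/163⌉ = 15 risers.
R = 2415 ÷ 15 = 161 mm.
T = 643 − 2·161 = 321 mm, which satisfies the 222 mm minimum.

321 mm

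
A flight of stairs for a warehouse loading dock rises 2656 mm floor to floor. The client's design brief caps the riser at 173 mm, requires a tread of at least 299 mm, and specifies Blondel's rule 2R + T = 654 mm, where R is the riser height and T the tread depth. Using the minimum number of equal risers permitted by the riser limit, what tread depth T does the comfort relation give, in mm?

2656 / 173 = 15.35, so 16 risers are needed.
Riser R = 2656 / 16 = 166 mm, within the 173 mm limit.
From 2R + T = 654: T = 654 − 332 = 322 mm.

322 mm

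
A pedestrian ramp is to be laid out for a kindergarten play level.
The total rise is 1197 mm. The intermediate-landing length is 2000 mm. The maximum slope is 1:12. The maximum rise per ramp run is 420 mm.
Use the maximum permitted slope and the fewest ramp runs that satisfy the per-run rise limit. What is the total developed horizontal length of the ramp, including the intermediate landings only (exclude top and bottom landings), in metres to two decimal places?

18.36 m

At most 420 each: 1197/420 = 2.85, giving 3 ramp runs. That means 2 intermediate landings.
Ramp run (horizontal) at 1:12: 1197 × 12 = 14364 mm.
2 intermediate landings contribute 2 × 2000 = 4000 mm.
Developed length = 14364 + 4000 = 18364 mm.
= 18.36 m.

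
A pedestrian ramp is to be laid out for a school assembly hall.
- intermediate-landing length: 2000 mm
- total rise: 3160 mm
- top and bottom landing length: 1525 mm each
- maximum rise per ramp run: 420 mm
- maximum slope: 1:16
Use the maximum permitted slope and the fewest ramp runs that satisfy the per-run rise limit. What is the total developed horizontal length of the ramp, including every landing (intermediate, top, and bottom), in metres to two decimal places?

67.61 m

3160 / 420 = 7.524 → round up to 8 ramp runs. That means 7 intermediate landings.
Ramp run (horizontal) at 1:16: 3160 × 16 = 50560 mm.
7 intermediate landings contribute 7 × 2000 = 14000 mm.
Top and bottom landings: 2 × 1525 = 3050 mm.
Total = 50560 + 14000 + 3050 = 67610 mm.
= 67.61 m.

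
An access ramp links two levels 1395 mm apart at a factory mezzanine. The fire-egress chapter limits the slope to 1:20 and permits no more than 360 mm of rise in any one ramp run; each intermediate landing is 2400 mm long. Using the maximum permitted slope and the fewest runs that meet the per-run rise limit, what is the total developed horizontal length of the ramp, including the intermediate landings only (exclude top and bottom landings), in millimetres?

35100 mm

At most 360 each: 1395/360 = 3.88, giving 4 ramp runs. That means 3 intermediate landings.
Horizontal run for 1395 mm of rise at 1:20 is 1395 × 20 = 27900 mm.
Intermediate landings: 3 × 2400 = 7200 mm.
Total developed length = 27900 + 7200 = 35100 mm.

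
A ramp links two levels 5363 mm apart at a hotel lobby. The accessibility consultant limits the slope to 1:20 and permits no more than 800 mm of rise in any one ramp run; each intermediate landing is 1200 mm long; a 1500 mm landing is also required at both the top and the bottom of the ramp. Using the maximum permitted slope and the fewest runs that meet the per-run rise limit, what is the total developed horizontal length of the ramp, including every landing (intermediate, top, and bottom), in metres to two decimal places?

117.46 m

At most 800 each: 5363/800 = 6.70, giving 7 ramp runs. That means 6 intermediate landings.
Horizontal run for 5363 mm of rise at 1:20 is 5363 × 20 = 107260 mm.
Intermediate landings: 6 × 1200 = 7200 mm.
Top and bottom landings: 2 × 1500 = 3000 mm.
Total = 107260 + 7200 + 3000 = 117460 mm.
= 117.46 m.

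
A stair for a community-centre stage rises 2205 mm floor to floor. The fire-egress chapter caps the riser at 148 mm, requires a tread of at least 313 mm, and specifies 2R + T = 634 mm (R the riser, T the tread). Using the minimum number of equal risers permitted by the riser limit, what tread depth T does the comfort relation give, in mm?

At most 148 each: 2205/148 = 14.90, giving 15 risers.
R = 2205 ÷ 15 = 147 mm.
T = 634 − 2·147 = 340 mm, which satisfies the 313 mm minimum.

340 mm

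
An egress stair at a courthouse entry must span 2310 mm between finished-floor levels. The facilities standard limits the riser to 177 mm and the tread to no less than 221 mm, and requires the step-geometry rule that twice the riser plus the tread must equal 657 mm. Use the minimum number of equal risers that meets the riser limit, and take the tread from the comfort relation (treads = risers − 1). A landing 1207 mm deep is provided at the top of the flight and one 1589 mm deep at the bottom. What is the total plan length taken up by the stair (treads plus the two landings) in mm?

2310 / 177 = 13.05, so 14 risers are needed.
R = 2310 ÷ 14 = 165 mm.
Tread T = 657 − 2 × 165 = 327 mm (≥ 221 mm).
Going = (14 − 1) × 327 = 4251 mm.
Add landings: 4251 + 1207 + 1589 = 7047 mm.

7047 mm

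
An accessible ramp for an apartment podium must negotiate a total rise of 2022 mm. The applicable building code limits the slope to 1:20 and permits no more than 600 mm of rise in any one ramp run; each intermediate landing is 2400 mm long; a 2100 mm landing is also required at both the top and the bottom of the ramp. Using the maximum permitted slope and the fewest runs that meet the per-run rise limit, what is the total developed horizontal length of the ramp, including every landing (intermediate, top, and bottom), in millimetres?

At most 600 each: 2022/600 = 3.37, giving 4 ramp runs. That means 3 intermediate landings.
Ramp run (horizontal) at 1:20: 2022 × 20 = 40440 mm.
3 intermediate landings contribute 3 × 2400 = 7200 mm.
Top and bottom landings: 2 × 2100 = 4200 mm.
Total = 40440 + 7200 + 4200 = 51840 mm.

51840 mm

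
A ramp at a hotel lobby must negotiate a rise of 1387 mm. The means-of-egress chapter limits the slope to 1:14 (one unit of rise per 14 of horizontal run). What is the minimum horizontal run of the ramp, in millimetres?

At 1:14 the run is 14 × 1387 = 19418 mm.

19418 mm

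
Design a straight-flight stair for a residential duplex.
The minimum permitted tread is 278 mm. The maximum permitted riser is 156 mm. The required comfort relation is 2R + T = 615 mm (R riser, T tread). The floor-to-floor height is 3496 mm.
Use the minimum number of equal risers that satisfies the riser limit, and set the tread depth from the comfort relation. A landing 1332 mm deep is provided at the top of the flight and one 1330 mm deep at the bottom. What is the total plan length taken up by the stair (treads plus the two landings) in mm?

At most 156 each: 3496/156 = 22.41, giving 23 risers.
Riser R = 3496 / 23 = 152 mm, within the 156 mm limit.
T = 615 − 2·152 = 311 mm, which satisfies the 278 mm minimum.
Going = (23 − 1) × 311 = 6842 mm.
Add landings: 6842 + 1332 + 1330 = 9504 mm.

9504 mm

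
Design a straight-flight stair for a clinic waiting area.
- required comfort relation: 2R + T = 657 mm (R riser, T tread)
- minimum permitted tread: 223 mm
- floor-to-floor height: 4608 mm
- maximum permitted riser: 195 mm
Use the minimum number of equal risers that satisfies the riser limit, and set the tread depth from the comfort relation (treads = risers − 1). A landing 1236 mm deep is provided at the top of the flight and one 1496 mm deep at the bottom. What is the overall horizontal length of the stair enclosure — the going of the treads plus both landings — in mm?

9011 mm

4608 / 195 = 23.63, so 24 risers are needed.
R = 4608 ÷ 24 = 192 mm.
From 2R + T = 657: T = 657 − 384 = 273 mm.
Going = (24 − 1) × 273 = 6279 mm.
Enclosure = 6279 + 1236 + 1496 = 9011 mm.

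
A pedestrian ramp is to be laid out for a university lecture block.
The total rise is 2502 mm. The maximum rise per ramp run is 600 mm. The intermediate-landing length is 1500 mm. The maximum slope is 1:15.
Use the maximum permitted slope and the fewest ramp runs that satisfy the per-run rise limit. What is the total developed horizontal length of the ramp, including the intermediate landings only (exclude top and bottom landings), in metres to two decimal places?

⌈2502/600⌉ = 5 ramp runs. That means 4 intermediate landings.
Horizontal run for 2502 mm of rise at 1:15 is 2502 × 15 = 37530 mm.
Intermediate landings: 4 × 1500 = 6000 mm.
Total developed length = 37530 + 6000 = 43530 mm.
= 43.53 m.

43.53 m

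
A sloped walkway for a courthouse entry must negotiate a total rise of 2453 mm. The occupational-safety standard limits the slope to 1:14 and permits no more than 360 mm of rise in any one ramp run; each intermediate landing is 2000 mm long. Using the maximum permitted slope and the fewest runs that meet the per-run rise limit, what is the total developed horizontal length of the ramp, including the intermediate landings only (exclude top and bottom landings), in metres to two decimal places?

46.34 m

⌈2453/360⌉ = 7 ramp runs. That means 6 intermediate landings.
Ramp run (horizontal) at 1:14: 2453 × 14 = 34342 mm.
Intermediate landings: 6 × 2000 = 12000 mm.
Total developed length = 34342 + 12000 = 46342 mm.
= 46.34 m.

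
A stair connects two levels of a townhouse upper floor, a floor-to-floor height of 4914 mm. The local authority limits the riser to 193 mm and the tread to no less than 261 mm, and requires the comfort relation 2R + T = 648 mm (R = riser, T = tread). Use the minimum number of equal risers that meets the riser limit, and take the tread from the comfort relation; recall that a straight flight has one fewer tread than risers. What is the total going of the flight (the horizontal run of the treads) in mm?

6750 mm

At most 193 each: 4914/193 = 25.46, giving 26 risers.
Each riser is 4914/26 = 189 mm (≤ 193 mm).
T = 648 − 2·189 = 270 mm, which satisfies the 261 mm minimum.
Treads = 26 − 1 = 25; going = 25 × 270 = 6750 mm.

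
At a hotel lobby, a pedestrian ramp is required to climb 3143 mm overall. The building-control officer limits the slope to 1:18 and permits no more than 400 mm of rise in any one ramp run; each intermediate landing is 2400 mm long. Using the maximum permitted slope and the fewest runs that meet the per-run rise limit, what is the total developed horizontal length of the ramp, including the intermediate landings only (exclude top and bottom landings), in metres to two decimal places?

3143 / 400 = 7.857 → round up to 8 ramp runs. That means 7 intermediate landings.
Ramp run (horizontal) at 1:18: 3143 × 18 = 56574 mm.
7 intermediate landings contribute 7 × 2400 = 16800 mm.
Total developed length = 56574 + 16800 = 73374 mm.
= 73.37 m.

73.37 m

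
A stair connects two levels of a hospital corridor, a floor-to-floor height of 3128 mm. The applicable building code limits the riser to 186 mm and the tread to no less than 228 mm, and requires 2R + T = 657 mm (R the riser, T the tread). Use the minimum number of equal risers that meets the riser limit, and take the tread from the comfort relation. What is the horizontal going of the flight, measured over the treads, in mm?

⌈3128/186⌉ = 17 risers.
R = 3128 ÷ 17 = 184 mm.
From 2R + T = 657: T = 657 − 368 = 289 mm.
17 risers give 16 treads; going = 16 × 289 = 4624 mm.

4624 mm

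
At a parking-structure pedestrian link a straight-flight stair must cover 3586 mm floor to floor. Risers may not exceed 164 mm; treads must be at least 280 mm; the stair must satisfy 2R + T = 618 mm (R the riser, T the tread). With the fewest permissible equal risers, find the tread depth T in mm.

292 mm

⌈3586/164⌉ = 22 risers.
Each riser is 3586/22 = 163 mm (≤ 164 mm).
Tread T = 618 − 2 × 163 = 292 mm (≥ 280 mm).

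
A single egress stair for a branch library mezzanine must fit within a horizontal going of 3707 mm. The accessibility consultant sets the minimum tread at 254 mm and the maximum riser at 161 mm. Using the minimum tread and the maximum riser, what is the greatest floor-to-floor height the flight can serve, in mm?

3707 / 254 = 14.59, so 14 treads fit.
Risers = treads + 1 = 15.
Maximum height = 15 × 161 = 2415 mm.

2415 mm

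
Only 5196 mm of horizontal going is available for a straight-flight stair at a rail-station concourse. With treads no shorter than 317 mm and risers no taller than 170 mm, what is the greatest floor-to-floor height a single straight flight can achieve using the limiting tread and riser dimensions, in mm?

Treads that fit: ⌊5196 / 317⌋ = 16.
Risers = treads + 1 = 17.
Maximum height = 17 × 170 = 2890 mm.

2890 mm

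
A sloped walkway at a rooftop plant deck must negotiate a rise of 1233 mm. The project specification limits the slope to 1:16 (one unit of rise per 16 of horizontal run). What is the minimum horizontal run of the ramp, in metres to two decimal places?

Run = rise × 16 = 1233 × 16 = 19728 mm.
19728 mm = 19.73 m.

19.73 m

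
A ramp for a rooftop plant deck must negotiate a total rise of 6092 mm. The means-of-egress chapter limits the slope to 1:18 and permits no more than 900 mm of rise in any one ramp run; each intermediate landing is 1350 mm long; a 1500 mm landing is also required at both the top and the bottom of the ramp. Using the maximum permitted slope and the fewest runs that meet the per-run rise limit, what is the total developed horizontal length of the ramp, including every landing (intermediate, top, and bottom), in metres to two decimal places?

6092 / 900 = 6.769 → round up to 7 ramp runs. That means 6 intermediate landings.
Ramp run (horizontal) at 1:18: 6092 × 18 = 109656 mm.
6 intermediate landings contribute 6 × 1350 = 8100 mm.
Top and bottom landings: 2 × 1500 = 3000 mm.
Total = 109656 + 8100 + 3000 = 120756 mm.
= 120.76 m.

120.76 m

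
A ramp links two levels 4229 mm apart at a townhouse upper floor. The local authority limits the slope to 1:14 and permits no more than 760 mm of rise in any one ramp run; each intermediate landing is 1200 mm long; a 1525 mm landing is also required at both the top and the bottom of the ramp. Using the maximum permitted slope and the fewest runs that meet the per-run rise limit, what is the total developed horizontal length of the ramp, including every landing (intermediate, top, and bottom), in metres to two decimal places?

68.26 m

⌈4229/760⌉ = 6 ramp runs. That means 5 intermediate landings.
Ramp run (horizontal) at 1:14: 4229 × 14 = 59206 mm.
Intermediate landings: 5 × 1200 = 6000 mm.
Top and bottom landings: 2 × 1525 = 3050 mm.
Total = 59206 + 6000 + 3050 = 68256 mm.
= 68.26 m.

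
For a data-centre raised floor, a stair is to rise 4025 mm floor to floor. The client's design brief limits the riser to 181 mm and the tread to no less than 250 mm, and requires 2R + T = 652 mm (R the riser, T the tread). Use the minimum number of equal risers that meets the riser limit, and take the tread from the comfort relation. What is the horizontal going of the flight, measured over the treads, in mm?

6644 mm

4025 / 181 = 22.238 → round up to 23 risers.
R = 4025 ÷ 23 = 175 mm.
Tread T = 652 − 2 × 175 = 302 mm (≥ 250 mm).
23 risers give 22 treads; going = 22 × 302 = 6644 mm.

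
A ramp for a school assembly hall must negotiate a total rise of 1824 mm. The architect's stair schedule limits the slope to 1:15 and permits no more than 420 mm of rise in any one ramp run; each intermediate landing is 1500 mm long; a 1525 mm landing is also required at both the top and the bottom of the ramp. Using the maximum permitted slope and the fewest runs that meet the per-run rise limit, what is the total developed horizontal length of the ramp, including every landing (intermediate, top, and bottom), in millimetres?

36410 mm

At most 420 each: 1824/420 = 4.34, giving 5 ramp runs. That means 4 intermediate landings.
Horizontal run for 1824 mm of rise at 1:15 is 1824 × 15 = 27360 mm.
Intermediate landings: 4 × 1500 = 6000 mm.
Top and bottom landings: 2 × 1525 = 3050 mm.
Total = 27360 + 6000 + 3050 = 36410 mm.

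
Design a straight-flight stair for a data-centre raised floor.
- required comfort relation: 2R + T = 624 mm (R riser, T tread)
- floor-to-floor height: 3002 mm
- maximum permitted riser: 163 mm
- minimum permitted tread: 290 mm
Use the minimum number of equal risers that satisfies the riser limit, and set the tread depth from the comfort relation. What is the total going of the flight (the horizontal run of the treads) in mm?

5544 mm

3002 / 163 = 18.42, so 19 risers are needed.
R = 3002 ÷ 19 = 158 mm.
From 2R + T = 624: T = 624 − 316 = 308 mm.
Treads = 19 − 1 = 18; going = 18 × 308 = 5544 mm.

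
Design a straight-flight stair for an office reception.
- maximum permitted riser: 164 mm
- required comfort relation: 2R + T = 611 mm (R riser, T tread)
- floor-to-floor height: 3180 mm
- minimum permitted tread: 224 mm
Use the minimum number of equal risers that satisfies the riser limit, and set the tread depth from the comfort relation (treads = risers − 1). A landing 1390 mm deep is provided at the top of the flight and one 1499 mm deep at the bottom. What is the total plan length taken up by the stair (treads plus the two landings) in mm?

At most 164 each: 3180/164 = 19.39, giving 20 risers.
Each riser is 3180/20 = 159 mm (≤ 164 mm).
From 2R + T = 611: T = 611 − 318 = 293 mm.
20 risers give 19 treads; going = 19 × 293 = 5567 mm.
Add landings: 5567 + 1390 + 1499 = 8456 mm.

8456 mm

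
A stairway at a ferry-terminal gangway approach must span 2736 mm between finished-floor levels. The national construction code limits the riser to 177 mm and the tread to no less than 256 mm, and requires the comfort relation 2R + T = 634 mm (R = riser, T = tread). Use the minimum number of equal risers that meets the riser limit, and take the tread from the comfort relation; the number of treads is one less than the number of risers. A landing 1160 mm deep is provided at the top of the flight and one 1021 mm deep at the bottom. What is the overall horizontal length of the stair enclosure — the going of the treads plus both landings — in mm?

6561 mm

2736 / 177 = 15.46, so 16 risers are needed.
Each riser is 2736/16 = 171 mm (≤ 177 mm).
T = 634 − 2·171 = 292 mm, which satisfies the 256 mm minimum.
Going = (16 − 1) × 292 = 4380 mm.
Add landings: 4380 + 1160 + 1021 = 6561 mm.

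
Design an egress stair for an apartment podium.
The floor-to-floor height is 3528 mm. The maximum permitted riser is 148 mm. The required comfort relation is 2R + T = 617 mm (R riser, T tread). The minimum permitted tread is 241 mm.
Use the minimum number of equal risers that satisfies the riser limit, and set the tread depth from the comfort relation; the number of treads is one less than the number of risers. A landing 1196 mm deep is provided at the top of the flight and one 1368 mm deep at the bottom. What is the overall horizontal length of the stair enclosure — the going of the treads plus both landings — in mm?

9993 mm

⌈3528/148⌉ = 24 risers.
Riser R = 3528 / 24 = 147 mm, within the 148 mm limit.
From 2R + T = 617: T = 617 − 294 = 323 mm.
Treads = 24 − 1 = 23; going = 23 × 323 = 7429 mm.
Add landings: 7429 + 1196 + 1368 = 9993 mm.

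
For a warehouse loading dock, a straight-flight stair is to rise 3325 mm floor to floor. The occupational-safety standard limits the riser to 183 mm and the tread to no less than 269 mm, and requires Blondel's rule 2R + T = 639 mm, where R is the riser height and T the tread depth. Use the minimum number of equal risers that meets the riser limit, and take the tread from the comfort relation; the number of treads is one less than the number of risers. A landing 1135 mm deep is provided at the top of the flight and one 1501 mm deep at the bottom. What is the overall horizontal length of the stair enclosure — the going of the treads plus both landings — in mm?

7838 mm

3325 / 183 = 18.17, so 19 risers are needed.
R = 3325 ÷ 19 = 175 mm.
From 2R + T = 639: T = 639 − 350 = 289 mm.
Going = (19 − 1) × 289 = 5202 mm.
Enclosure = 5202 + 1135 + 1501 = 7838 mm.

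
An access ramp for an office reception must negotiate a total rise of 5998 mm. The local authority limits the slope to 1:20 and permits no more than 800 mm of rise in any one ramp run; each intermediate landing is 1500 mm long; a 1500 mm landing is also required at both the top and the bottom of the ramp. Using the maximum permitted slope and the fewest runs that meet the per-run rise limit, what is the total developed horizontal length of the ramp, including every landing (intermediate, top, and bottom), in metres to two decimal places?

133.46 m

5998 / 800 = 7.50, so 8 ramp runs are needed. That means 7 intermediate landings.
Horizontal run for 5998 mm of rise at 1:20 is 5998 × 20 = 119960 mm.
7 intermediate landings contribute 7 × 1500 = 10500 mm.
Top and bottom landings: 2 × 1500 = 3000 mm.
Total = 119960 + 10500 + 3000 = 133460 mm.
= 133.46 m.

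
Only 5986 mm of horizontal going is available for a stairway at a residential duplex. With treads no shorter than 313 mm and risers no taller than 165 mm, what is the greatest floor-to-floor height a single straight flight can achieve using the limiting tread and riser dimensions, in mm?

Treads that fit: ⌊5986 / 313⌋ = 19.
Risers = treads + 1 = 20.
Maximum height = 20 × 165 = 3300 mm.

3300 mm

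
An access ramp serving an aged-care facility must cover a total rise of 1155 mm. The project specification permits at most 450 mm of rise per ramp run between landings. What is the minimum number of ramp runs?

3 runs

At most 450 each: 1155/450 = 2.57, giving 3 ramp runs.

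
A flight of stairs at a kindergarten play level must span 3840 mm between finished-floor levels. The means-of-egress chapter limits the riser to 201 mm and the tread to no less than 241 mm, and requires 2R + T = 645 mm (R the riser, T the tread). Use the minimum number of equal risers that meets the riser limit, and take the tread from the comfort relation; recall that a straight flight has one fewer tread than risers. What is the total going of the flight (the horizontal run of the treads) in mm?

⌈3840/201⌉ = 20 risers.
Each riser is 3840/20 = 192 mm (≤ 201 mm).
Tread T = 645 − 2 × 192 = 261 mm (≥ 241 mm).
Treads = 20 − 1 = 19; going = 19 × 261 = 4959 mm.

4959 mm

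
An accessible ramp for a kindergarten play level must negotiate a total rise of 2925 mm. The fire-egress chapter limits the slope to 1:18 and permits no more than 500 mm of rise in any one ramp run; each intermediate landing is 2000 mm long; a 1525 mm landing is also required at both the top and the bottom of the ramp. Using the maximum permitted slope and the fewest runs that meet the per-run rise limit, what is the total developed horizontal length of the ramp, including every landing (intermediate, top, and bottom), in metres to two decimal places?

65.70 m

2925 / 500 = 5.850 → round up to 6 ramp runs. That means 5 intermediate landings.
Ramp run (horizontal) at 1:18: 2925 × 18 = 52650 mm.
5 intermediate landings contribute 5 × 2000 = 10000 mm.
Top and bottom landings: 2 × 1525 = 3050 mm.
Total = 52650 + 10000 + 3050 = 65700 mm.
= 65.70 m.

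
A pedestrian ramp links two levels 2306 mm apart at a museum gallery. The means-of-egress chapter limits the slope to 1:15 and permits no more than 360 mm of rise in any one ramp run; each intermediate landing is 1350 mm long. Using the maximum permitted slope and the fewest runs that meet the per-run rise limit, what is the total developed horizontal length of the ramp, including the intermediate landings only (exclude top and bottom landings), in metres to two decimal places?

2306 / 360 = 6.406 → round up to 7 ramp runs. That means 6 intermediate landings.
Horizontal run for 2306 mm of rise at 1:15 is 2306 × 15 = 34590 mm.
6 intermediate landings contribute 6 × 1350 = 8100 mm.
Developed length = 34590 + 8100 = 42690 mm.
= 42.69 m.

42.69 m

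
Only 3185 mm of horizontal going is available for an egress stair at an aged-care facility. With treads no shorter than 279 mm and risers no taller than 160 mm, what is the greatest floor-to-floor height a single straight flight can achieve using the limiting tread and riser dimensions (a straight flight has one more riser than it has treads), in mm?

Treads that fit: ⌊3185 / 279⌋ = 11.
Risers = treads + 1 = 12.
Maximum height = 12 × 160 = 1920 mm.

1920 mm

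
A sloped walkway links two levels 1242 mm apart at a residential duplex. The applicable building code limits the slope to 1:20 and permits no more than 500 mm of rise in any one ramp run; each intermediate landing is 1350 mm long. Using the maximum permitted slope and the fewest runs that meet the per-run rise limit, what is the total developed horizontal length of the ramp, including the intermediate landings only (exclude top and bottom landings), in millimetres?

27540 mm

At most 500 each: 1242/500 = 2.48, giving 3 ramp runs. That means 2 intermediate landings.
Horizontal run for 1242 mm of rise at 1:20 is 1242 × 20 = 24840 mm.
2 intermediate landings contribute 2 × 1350 = 2700 mm.
Developed length = 24840 + 2700 = 27540 mm.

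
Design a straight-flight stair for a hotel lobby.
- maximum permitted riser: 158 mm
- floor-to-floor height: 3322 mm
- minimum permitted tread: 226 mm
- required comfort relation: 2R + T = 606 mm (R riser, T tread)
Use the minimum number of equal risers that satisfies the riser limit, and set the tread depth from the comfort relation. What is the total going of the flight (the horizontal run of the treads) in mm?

6384 mm

3322 / 158 = 21.025 → round up to 22 risers.
Riser R = 3322 / 22 = 151 mm, within the 158 mm limit.
From 2R + T = 606: T = 606 − 302 = 304 mm.
Treads = 22 − 1 = 21; going = 21 × 304 = 6384 mm.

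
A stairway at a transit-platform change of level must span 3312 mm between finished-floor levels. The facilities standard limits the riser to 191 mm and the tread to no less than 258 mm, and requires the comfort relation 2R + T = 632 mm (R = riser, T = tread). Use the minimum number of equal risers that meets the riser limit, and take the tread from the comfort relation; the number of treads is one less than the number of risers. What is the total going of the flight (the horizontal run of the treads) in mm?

4488 mm

3312 / 191 = 17.34, so 18 risers are needed.
Riser R = 3312 / 18 = 184 mm, within the 191 mm limit.
T = 632 − 2·184 = 264 mm, which satisfies the 258 mm minimum.
18 risers give 17 treads; going = 17 × 264 = 4488 mm.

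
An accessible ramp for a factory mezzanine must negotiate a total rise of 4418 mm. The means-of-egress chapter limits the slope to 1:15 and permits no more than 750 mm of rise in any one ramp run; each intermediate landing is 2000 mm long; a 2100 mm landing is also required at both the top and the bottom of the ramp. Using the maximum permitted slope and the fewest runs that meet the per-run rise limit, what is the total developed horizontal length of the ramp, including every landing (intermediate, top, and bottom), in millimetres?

At most 750 each: 4418/750 = 5.89, giving 6 ramp runs. That means 5 intermediate landings.
Horizontal run for 4418 mm of rise at 1:15 is 4418 × 15 = 66270 mm.
5 intermediate landings contribute 5 × 2000 = 10000 mm.
Top and bottom landings: 2 × 2100 = 4200 mm.
Total = 66270 + 10000 + 4200 = 80470 mm.

80470 mm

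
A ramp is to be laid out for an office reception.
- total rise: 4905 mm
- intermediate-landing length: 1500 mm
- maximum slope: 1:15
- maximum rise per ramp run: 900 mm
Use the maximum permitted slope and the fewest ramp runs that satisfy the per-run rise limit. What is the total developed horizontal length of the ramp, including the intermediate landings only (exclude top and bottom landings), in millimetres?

81075 mm

At most 900 each: 4905/900 = 5.45, giving 6 ramp runs. That means 5 intermediate landings.
Ramp run (horizontal) at 1:15: 4905 × 15 = 73575 mm.
Intermediate landings: 5 × 1500 = 7500 mm.
Developed length = 73575 + 7500 = 81075 mm.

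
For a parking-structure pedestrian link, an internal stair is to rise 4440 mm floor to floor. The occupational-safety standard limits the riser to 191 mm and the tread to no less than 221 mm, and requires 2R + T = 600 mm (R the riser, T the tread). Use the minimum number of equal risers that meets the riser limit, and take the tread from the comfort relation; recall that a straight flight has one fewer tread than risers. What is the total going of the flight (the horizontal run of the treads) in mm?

5290 mm

4440 / 191 = 23.246 → round up to 24 risers.
Each riser is 4440/24 = 185 mm (≤ 191 mm).
From 2R + T = 600: T = 600 − 370 = 230 mm.
24 risers give 23 treads; going = 23 × 230 = 5290 mm.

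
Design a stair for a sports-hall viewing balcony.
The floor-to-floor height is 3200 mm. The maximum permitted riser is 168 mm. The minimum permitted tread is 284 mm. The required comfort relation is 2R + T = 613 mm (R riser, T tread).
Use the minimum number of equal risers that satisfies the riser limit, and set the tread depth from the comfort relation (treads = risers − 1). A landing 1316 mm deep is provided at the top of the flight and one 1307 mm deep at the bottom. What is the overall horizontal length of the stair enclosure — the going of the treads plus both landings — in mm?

3200 / 168 = 19.048 → round up to 20 risers.
R = 3200 ÷ 20 = 160 mm.
Tread T = 613 − 2 × 160 = 293 mm (≥ 284 mm).
20 risers give 19 treads; going = 19 × 293 = 5567 mm.
Enclosure = 5567 + 1316 + 1307 = 8190 mm.

8190 mm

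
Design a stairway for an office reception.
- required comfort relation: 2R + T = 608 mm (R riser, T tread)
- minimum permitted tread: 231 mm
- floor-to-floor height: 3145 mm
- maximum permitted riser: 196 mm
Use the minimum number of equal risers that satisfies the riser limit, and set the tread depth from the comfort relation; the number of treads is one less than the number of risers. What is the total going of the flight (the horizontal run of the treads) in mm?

3808 mm

3145 / 196 = 16.05, so 17 risers are needed.
R = 3145 ÷ 17 = 185 mm.
Tread T = 608 − 2 × 185 = 238 mm (≥ 231 mm).
Going = (17 − 1) × 238 = 3808 mm.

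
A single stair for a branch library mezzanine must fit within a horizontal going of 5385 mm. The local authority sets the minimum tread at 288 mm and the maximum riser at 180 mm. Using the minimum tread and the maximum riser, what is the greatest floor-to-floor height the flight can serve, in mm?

3420 mm

Treads that fit: ⌊5385 / 288⌋ = 18.
Risers = treads + 1 = 19.
Maximum height = 19 × 180 = 3420 mm.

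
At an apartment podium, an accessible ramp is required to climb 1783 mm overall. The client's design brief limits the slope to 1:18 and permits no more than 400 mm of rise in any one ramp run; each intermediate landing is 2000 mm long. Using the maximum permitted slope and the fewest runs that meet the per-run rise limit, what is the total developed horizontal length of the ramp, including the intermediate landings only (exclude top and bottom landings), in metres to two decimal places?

40.09 m

1783 / 400 = 4.46, so 5 ramp runs are needed. That means 4 intermediate landings.
Horizontal run for 1783 mm of rise at 1:18 is 1783 × 18 = 32094 mm.
4 intermediate landings contribute 4 × 2000 = 8000 mm.
Developed length = 32094 + 8000 = 40094 mm.
= 40.09 m.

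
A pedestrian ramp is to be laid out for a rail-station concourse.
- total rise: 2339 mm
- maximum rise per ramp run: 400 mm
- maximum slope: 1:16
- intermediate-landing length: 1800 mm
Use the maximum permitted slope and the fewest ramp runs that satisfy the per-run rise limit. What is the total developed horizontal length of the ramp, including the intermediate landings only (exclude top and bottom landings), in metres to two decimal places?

2339 / 400 = 5.848 → round up to 6 ramp runs. That means 5 intermediate landings.
Ramp run (horizontal) at 1:16: 2339 × 16 = 37424 mm.
5 intermediate landings contribute 5 × 1800 = 9000 mm.
Developed length = 37424 + 9000 = 46424 mm.
= 46.42 m.

46.42 m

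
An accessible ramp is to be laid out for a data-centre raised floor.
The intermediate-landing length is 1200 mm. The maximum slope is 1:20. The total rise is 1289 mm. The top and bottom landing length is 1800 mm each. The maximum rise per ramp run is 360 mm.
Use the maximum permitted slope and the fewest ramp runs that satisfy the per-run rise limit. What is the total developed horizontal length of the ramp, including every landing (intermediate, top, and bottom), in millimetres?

⌈1289/360⌉ = 4 ramp runs. That means 3 intermediate landings.
Horizontal run for 1289 mm of rise at 1:20 is 1289 × 20 = 25780 mm.
3 intermediate landings contribute 3 × 1200 = 3600 mm.
Top and bottom landings: 2 × 1800 = 3600 mm.
Total = 25780 + 3600 + 3600 = 32980 mm.

32980 mm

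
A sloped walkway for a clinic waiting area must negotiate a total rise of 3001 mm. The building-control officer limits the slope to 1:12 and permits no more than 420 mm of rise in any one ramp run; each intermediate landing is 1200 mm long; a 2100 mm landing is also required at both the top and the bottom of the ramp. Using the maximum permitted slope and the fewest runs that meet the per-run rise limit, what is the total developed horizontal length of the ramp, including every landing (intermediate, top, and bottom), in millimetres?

48612 mm

At most 420 each: 3001/420 = 7.15, giving 8 ramp runs. That means 7 intermediate landings.
Horizontal run for 3001 mm of rise at 1:12 is 3001 × 12 = 36012 mm.
Intermediate landings: 7 × 1200 = 8400 mm.
Top and bottom landings: 2 × 2100 = 4200 mm.
Total = 36012 + 8400 + 4200 = 48612 mm.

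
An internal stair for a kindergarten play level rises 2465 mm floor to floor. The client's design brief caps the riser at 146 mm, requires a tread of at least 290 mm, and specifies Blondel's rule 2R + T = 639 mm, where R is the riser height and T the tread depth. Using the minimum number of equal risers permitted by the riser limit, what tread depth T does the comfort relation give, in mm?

349 mm

2465 / 146 = 16.884 → round up to 17 risers.
Riser R = 2465 / 17 = 145 mm, within the 146 mm limit.
T = 639 − 2·145 = 349 mm, which satisfies the 290 mm minimum.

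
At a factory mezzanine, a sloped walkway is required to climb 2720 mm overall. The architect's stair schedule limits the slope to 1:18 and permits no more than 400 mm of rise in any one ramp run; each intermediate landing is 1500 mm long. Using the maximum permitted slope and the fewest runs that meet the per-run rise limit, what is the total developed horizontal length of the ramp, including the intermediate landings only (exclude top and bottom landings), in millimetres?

2720 / 400 = 6.800 → round up to 7 ramp runs. That means 6 intermediate landings.
Ramp run (horizontal) at 1:18: 2720 × 18 = 48960 mm.
6 intermediate landings contribute 6 × 1500 = 9000 mm.
Total developed length = 48960 + 9000 = 57960 mm.

57960 mm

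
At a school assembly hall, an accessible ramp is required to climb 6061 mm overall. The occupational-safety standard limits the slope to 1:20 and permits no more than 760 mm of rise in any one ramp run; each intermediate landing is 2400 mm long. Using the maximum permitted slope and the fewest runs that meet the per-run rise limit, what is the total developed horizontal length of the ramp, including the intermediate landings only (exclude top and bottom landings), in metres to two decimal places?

138.02 m

6061 / 760 = 7.975 → round up to 8 ramp runs. That means 7 intermediate landings.
Horizontal run for 6061 mm of rise at 1:20 is 6061 × 20 = 121220 mm.
7 intermediate landings contribute 7 × 2400 = 16800 mm.
Developed length = 121220 + 16800 = 138020 mm.
= 138.02 m.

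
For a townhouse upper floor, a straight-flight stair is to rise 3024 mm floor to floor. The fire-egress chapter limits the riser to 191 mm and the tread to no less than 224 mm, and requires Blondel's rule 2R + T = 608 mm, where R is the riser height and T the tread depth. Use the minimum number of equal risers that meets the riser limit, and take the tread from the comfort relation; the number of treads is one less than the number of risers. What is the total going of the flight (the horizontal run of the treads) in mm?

3450 mm

3024 / 191 = 15.83, so 16 risers are needed.
Each riser is 3024/16 = 189 mm (≤ 191 mm).
From 2R + T = 608: T = 608 − 378 = 230 mm.
Going = (16 − 1) × 230 = 3450 mm.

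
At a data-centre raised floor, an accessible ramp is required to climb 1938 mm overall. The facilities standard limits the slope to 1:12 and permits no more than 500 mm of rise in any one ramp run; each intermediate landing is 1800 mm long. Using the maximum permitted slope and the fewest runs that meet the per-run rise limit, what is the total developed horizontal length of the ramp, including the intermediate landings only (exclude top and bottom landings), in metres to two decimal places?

28.66 m

1938 / 500 = 3.88, so 4 ramp runs are needed. That means 3 intermediate landings.
Ramp run (horizontal) at 1:12: 1938 × 12 = 23256 mm.
3 intermediate landings contribute 3 × 1800 = 5400 mm.
Total developed length = 23256 + 5400 = 28656 mm.
= 28.66 m.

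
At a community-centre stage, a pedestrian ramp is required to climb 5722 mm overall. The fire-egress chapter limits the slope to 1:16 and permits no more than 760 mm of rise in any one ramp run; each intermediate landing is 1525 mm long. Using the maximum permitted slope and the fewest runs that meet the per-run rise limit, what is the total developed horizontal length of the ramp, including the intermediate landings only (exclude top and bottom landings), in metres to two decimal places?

102.23 m

5722 / 760 = 7.53, so 8 ramp runs are needed. That means 7 intermediate landings.
Horizontal run for 5722 mm of rise at 1:16 is 5722 × 16 = 91552 mm.
Intermediate landings: 7 × 1525 = 10675 mm.
Developed length = 91552 + 10675 = 102227 mm.
= 102.23 m.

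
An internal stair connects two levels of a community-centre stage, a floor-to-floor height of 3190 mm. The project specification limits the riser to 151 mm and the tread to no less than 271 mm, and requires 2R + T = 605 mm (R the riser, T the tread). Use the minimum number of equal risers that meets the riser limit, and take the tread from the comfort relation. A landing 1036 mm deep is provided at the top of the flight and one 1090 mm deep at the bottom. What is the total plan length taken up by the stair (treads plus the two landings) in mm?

At most 151 each: 3190/151 = 21.13, giving 22 risers.
Each riser is 3190/22 = 145 mm (≤ 151 mm).
Tread T = 605 − 2 × 145 = 315 mm (≥ 271 mm).
Treads = 22 − 1 = 21; going = 21 × 315 = 6615 mm.
Add landings: 6615 + 1036 + 1090 = 8741 mm.

8741 mm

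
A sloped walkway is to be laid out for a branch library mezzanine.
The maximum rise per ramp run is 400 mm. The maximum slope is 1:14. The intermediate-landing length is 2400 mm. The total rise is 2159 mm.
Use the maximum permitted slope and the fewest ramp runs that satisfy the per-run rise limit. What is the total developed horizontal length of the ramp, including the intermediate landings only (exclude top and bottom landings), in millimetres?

2159 / 400 = 5.397 → round up to 6 ramp runs. That means 5 intermediate landings.
Ramp run (horizontal) at 1:14: 2159 × 14 = 30226 mm.
5 intermediate landings contribute 5 × 2400 = 12000 mm.
Total developed length = 30226 + 12000 = 42226 mm.

42226 mm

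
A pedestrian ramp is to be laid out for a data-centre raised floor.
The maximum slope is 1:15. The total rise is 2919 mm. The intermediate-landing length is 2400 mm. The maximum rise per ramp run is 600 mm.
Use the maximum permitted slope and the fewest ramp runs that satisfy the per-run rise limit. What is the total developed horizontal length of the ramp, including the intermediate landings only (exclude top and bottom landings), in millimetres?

53385 mm

2919 / 600 = 4.87, so 5 ramp runs are needed. That means 4 intermediate landings.
Horizontal run for 2919 mm of rise at 1:15 is 2919 × 15 = 43785 mm.
4 intermediate landings contribute 4 × 2400 = 9600 mm.
Total developed length = 43785 + 9600 = 53385 mm.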